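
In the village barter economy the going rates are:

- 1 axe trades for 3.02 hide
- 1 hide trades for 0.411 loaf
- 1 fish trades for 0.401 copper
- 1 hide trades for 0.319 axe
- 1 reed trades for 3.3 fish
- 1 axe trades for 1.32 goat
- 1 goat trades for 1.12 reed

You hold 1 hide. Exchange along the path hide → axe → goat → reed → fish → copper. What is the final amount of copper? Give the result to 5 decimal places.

0.62408

1 hide × 0.319 = 0.319 axe
0.319 axe × 1.32 = 0.42108 goat
0.42108 goat × 1.12 = 0.4716096 reed
0.4716096 reed × 3.3 = 1.55631168 fish
1.55631168 fish × 0.401 = 0.62408098368 copper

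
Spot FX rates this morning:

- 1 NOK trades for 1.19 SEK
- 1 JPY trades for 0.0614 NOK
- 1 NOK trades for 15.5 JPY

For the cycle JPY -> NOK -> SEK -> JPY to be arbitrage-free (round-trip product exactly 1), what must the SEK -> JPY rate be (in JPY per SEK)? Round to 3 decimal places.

13.686

Known legs of the cycle: 0.0614 × 1.19 = 0.073066
For no arbitrage the full-cycle product must be 1, so the missing rate is 1 / 0.073066 ≈ 13.68626.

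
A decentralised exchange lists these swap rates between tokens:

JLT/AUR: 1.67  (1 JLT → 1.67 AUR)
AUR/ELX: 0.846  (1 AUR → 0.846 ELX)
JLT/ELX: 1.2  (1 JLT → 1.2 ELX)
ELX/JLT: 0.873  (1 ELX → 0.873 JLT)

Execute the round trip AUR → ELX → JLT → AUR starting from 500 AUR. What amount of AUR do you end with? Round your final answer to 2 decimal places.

616.70

500 AUR × 0.846 = 423 ELX
423 ELX × 0.873 = 369.279 JLT
369.279 JLT × 1.67 = 616.69593 AUR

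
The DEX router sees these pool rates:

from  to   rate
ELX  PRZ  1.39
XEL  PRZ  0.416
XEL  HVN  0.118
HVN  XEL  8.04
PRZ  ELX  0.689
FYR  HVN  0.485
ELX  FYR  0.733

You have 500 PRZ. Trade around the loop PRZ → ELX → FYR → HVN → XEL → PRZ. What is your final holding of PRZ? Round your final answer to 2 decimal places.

409.62

500 PRZ × 0.689 = 344.5 ELX
344.5 ELX × 0.733 = 252.5185 FYR
252.5185 FYR × 0.485 = 122.4714725 HVN
122.4714725 HVN × 8.04 = 984.6706389 XEL
984.6706389 XEL × 0.416 = 409.6229857824 PRZ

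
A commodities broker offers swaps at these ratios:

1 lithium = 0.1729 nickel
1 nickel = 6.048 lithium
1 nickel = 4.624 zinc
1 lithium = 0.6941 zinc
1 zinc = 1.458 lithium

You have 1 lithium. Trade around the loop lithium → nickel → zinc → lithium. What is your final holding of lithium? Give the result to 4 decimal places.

1.1657

1 lithium × 0.1729 = 0.1729 nickel
0.1729 nickel × 4.624 = 0.7994896 zinc
0.7994896 zinc × 1.458 = 1.1656558368 lithium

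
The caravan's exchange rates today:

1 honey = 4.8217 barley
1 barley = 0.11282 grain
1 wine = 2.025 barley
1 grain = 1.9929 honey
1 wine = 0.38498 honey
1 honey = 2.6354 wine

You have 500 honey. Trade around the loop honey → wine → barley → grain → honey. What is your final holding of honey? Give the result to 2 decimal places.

500 honey × 2.6354 = 1317.7 wine
1317.7 wine × 2.025 = 2668.3425 barley
2668.3425 barley × 0.11282 = 301.04240085 grain
301.04240085 grain × 1.9929 = 599.947400653965 honey

599.95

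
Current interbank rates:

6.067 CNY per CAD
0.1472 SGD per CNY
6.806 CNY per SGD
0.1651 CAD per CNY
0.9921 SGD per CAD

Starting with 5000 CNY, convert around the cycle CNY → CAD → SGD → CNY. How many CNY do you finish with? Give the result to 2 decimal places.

5000 CNY × 0.1651 = 825.5 CAD
825.5 CAD × 0.9921 = 818.97855 SGD
818.97855 SGD × 6.806 = 5573.9680113 CNY

5573.97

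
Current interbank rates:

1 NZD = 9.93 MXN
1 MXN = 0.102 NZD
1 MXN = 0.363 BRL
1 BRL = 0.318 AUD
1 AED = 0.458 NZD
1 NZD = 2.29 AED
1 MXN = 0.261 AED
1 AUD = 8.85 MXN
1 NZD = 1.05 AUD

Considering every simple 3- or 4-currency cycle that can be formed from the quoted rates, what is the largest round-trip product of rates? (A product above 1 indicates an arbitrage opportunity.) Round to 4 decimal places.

1.1870

MXN→AED→NZD→MXN: 0.261 × 0.458 × 9.93 = 1.18701
MXN→AED→NZD→AUD→MXN: 0.261 × 0.458 × 1.05 × 8.85 = 1.11081
MXN→BRL→AUD→MXN: 0.363 × 0.318 × 8.85 = 1.02159
MXN→NZD→AUD→MXN: 0.102 × 1.05 × 8.85 = 0.94784
Maximum is MXN→AED→NZD→MXN at 1.1870; arbitrage exists.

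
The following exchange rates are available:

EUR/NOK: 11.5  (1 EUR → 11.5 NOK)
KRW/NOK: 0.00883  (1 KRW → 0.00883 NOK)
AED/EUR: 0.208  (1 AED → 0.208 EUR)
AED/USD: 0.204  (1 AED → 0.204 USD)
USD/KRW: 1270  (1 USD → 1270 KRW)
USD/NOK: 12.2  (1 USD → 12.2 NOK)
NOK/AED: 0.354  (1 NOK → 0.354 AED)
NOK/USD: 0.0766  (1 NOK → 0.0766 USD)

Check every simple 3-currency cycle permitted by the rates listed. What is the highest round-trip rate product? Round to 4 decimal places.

AED→USD→NOK→AED: 0.204 × 12.2 × 0.354 = 0.88104
USD→KRW→NOK→USD: 1270 × 0.00883 × 0.0766 = 0.85900
EUR→NOK→AED→EUR: 11.5 × 0.354 × 0.208 = 0.84677
Maximum is AED→USD→NOK→AED at 0.8810; no arbitrage — every cycle loses value.

0.8810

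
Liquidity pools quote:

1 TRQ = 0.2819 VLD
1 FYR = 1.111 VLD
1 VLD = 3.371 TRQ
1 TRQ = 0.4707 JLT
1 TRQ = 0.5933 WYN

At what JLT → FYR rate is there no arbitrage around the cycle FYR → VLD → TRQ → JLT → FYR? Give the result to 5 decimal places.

0.56726

Known legs of the cycle: 1.111 × 3.371 × 0.4707 = 1.7628566967
For no arbitrage the full-cycle product must be 1, so the missing rate is 1 / 1.7628566967 ≈ 0.5672611.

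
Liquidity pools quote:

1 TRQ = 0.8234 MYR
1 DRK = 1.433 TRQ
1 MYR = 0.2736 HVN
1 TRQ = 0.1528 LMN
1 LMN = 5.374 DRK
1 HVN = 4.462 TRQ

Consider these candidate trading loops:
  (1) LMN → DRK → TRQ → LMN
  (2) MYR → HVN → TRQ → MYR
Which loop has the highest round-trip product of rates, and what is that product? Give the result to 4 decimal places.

1.1767

(1) 5.374 × 1.433 × 0.1528 = 1.17670
(2) 0.2736 × 4.462 × 0.8234 = 1.00521
Highest is cycle (1) at 1.1767 (>1, arbitrage).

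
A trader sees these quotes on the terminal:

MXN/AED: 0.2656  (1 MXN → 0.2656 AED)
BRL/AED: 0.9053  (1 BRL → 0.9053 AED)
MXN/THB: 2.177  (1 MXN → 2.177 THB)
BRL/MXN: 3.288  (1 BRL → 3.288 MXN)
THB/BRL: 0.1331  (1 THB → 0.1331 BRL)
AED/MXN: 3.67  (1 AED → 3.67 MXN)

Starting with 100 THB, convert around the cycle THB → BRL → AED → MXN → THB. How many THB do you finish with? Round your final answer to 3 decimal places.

96.271

100 THB × 0.1331 = 13.31 BRL
13.31 BRL × 0.9053 = 12.049543 AED
12.049543 AED × 3.67 = 44.22182281 MXN
44.22182281 MXN × 2.177 = 96.27090825737 THB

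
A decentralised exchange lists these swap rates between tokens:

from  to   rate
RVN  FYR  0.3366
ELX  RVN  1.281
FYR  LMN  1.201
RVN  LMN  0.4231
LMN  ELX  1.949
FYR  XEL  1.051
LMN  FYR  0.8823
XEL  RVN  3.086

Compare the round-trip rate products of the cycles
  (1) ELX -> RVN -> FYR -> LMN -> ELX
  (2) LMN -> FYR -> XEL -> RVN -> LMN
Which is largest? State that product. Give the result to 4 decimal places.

1.2108

(1) 1.281 × 0.3366 × 1.201 × 1.949 = 1.00929
(2) 0.8823 × 1.051 × 3.086 × 0.4231 = 1.21076
Highest is cycle (2) at 1.2108 (>1, arbitrage).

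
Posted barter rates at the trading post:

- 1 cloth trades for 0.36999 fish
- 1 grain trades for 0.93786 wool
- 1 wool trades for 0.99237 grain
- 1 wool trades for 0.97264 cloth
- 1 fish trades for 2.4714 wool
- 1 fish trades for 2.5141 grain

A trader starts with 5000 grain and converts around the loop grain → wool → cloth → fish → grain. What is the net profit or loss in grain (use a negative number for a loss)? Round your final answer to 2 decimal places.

5000 grain × 0.93786 = 4689.3 wool
4689.3 wool × 0.97264 = 4561.000752 cloth
4561.000752 cloth × 0.36999 = 1687.52466823248 fish
1687.52466823248 fish × 2.5141 = 4242.605768403277968 grain
Net change: 4242.605768403277968 − 5000 = -757.394231596722032 grain

-757.39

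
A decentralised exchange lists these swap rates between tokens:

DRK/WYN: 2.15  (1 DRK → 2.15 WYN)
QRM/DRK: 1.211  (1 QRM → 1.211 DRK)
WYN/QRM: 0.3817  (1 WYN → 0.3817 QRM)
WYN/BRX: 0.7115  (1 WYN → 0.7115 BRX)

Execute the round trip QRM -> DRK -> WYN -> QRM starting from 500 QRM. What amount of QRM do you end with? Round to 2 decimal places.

500 QRM × 1.211 = 605.5 DRK
605.5 DRK × 2.15 = 1301.825 WYN
1301.825 WYN × 0.3817 = 496.9066025 QRM

496.91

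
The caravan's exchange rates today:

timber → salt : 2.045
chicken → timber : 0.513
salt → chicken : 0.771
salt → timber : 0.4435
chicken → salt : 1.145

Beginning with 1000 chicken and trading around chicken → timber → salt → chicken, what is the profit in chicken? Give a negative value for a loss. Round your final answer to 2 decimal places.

-191.16

1000 chicken × 0.513 = 513 timber
513 timber × 2.045 = 1049.085 salt
1049.085 salt × 0.771 = 808.844535 chicken
Net change: 808.844535 − 1000 = -191.155465 chicken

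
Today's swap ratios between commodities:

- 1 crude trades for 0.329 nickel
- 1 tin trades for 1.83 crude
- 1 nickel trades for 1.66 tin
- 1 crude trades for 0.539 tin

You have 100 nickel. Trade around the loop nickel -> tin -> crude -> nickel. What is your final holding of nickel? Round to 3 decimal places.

100 nickel × 1.66 = 166 tin
166 tin × 1.83 = 303.78 crude
303.78 crude × 0.329 = 99.94362 nickel

99.944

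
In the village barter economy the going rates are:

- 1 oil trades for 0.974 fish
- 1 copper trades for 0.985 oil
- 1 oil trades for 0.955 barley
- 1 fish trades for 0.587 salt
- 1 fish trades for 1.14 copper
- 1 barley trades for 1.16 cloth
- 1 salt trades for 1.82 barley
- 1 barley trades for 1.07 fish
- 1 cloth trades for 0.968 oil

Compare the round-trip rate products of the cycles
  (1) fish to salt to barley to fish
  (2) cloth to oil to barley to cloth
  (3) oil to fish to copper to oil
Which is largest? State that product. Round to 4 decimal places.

1.1431

(1) 0.587 × 1.82 × 1.07 = 1.14312
(2) 0.968 × 0.955 × 1.16 = 1.07235
(3) 0.974 × 1.14 × 0.985 = 1.09370
Highest is cycle (1) at 1.1431 (>1, arbitrage).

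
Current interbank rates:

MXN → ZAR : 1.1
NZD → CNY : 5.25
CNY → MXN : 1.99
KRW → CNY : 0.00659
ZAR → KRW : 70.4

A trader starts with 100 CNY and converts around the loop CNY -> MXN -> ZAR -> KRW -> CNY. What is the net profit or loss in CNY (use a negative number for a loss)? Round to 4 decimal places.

100 CNY × 1.99 = 199 MXN
199 MXN × 1.1 = 218.9 ZAR
218.9 ZAR × 70.4 = 15410.56 KRW
15410.56 KRW × 0.00659 = 101.5555904 CNY
Net change: 101.5555904 − 100 = 1.5555904 CNY

1.5556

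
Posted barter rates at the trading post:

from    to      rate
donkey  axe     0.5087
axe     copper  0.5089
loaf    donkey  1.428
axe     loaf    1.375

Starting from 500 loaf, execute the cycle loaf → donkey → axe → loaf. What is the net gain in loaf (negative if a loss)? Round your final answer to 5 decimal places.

500 loaf × 1.428 = 714 donkey
714 donkey × 0.5087 = 363.2118 axe
363.2118 axe × 1.375 = 499.416225 loaf
Net change: 499.416225 − 500 = -0.583775 loaf

-0.58378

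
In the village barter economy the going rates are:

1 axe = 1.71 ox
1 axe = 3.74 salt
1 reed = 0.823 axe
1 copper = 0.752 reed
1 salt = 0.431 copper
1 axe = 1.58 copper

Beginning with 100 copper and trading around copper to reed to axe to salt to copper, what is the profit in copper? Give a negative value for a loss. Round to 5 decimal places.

100 copper × 0.752 = 75.2 reed
75.2 reed × 0.823 = 61.8896 axe
61.8896 axe × 3.74 = 231.467104 salt
231.467104 salt × 0.431 = 99.762321824 copper
Net change: 99.762321824 − 100 = -0.237678176 copper

-0.23768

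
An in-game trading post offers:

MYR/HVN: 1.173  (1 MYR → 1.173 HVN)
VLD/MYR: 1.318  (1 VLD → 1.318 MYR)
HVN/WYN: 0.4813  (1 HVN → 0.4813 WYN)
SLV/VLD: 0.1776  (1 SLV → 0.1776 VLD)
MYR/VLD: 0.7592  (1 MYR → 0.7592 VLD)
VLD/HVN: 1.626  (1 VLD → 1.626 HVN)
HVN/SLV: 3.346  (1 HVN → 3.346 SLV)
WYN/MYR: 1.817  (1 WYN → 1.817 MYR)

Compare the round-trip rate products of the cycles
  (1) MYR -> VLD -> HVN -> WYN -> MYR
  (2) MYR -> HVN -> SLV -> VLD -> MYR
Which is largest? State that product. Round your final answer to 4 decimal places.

1.0796

(1) 0.7592 × 1.626 × 0.4813 × 1.817 = 1.07956
(2) 1.173 × 3.346 × 0.1776 × 1.318 = 0.91872
Highest is cycle (1) at 1.0796 (>1, arbitrage).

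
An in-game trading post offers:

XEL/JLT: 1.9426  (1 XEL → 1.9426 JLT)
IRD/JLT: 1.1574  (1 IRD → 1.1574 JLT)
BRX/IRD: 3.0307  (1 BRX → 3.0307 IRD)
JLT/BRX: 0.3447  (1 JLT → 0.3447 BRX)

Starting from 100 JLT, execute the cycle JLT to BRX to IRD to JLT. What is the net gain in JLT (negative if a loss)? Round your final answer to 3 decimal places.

20.912

100 JLT × 0.3447 = 34.47 BRX
34.47 BRX × 3.0307 = 104.468229 IRD
104.468229 IRD × 1.1574 = 120.9115282446 JLT
Net change: 120.9115282446 − 100 = 20.9115282446 JLT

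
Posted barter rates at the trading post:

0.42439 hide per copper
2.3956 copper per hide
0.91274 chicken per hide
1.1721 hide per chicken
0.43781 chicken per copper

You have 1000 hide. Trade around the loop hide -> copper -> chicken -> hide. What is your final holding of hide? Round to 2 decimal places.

1229.32

1000 hide × 2.3956 = 2395.6 copper
2395.6 copper × 0.43781 = 1048.817636 chicken
1048.817636 chicken × 1.1721 = 1229.3191511556 hide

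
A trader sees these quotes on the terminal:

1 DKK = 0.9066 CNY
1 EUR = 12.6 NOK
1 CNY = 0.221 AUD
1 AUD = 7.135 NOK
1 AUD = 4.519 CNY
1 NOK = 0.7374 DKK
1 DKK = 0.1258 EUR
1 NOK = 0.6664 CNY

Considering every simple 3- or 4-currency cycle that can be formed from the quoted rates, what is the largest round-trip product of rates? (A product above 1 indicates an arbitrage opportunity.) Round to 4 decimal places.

DKK→EUR→NOK→DKK: 0.1258 × 12.6 × 0.7374 = 1.16884
AUD→NOK→DKK→CNY→AUD: 7.135 × 0.7374 × 0.9066 × 0.221 = 1.05416
AUD→NOK→CNY→AUD: 7.135 × 0.6664 × 0.221 = 1.05080
Maximum is DKK→EUR→NOK→DKK at 1.1688; arbitrage exists.

1.1688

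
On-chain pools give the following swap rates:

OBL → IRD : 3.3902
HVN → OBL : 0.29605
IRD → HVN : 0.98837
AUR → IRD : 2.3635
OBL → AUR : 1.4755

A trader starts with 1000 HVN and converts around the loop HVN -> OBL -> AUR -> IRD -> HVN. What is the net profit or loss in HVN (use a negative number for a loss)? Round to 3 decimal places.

20.421

1000 HVN × 0.29605 = 296.05 OBL
296.05 OBL × 1.4755 = 436.821775 AUR
436.821775 AUR × 2.3635 = 1032.4282652125 IRD
1032.4282652125 IRD × 0.98837 = 1020.421124488078625 HVN
Net change: 1020.421124488078625 − 1000 = 20.421124488078625 HVN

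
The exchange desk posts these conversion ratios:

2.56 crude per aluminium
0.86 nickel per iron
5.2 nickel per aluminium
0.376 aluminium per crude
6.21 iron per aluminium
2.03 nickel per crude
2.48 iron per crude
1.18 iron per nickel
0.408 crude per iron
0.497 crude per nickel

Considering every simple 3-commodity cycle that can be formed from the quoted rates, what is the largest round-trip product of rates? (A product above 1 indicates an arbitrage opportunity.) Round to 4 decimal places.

1.0600

iron→nickel→crude→iron: 0.86 × 0.497 × 2.48 = 1.06000
iron→crude→nickel→iron: 0.408 × 2.03 × 1.18 = 0.97732
aluminium→nickel→crude→aluminium: 5.2 × 0.497 × 0.376 = 0.97173
aluminium→iron→crude→aluminium: 6.21 × 0.408 × 0.376 = 0.95266
Maximum is iron→nickel→crude→iron at 1.0600; arbitrage exists.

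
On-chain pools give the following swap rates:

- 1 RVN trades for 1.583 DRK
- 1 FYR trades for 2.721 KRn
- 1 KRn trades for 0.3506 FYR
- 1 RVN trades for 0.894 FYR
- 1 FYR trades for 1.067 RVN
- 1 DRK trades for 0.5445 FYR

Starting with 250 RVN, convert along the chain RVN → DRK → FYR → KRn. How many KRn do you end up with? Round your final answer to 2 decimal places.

250 RVN × 1.583 = 395.75 DRK
395.75 DRK × 0.5445 = 215.485875 FYR
215.485875 FYR × 2.721 = 586.337065875 KRn

586.34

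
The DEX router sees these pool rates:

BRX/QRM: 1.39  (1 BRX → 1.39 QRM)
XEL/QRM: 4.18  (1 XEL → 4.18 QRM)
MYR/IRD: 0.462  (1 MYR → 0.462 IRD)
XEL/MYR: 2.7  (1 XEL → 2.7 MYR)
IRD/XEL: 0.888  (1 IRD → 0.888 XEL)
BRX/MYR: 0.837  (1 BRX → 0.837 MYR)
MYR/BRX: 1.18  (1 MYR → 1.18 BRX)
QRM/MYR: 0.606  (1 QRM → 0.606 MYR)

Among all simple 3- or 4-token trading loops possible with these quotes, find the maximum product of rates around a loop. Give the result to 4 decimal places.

1.1077

XEL→MYR→IRD→XEL: 2.7 × 0.462 × 0.888 = 1.10769
XEL→QRM→MYR→IRD→XEL: 4.18 × 0.606 × 0.462 × 0.888 = 1.03921
BRX→QRM→MYR→BRX: 1.39 × 0.606 × 1.18 = 0.99396
Maximum is XEL→MYR→IRD→XEL at 1.1077; arbitrage exists.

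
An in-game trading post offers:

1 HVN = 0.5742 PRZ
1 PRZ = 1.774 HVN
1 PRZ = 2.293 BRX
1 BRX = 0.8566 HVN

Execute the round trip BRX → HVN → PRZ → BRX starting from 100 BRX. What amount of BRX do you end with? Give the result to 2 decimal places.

100 BRX × 0.8566 = 85.66 HVN
85.66 HVN × 0.5742 = 49.185972 PRZ
49.185972 PRZ × 2.293 = 112.783433796 BRX

112.78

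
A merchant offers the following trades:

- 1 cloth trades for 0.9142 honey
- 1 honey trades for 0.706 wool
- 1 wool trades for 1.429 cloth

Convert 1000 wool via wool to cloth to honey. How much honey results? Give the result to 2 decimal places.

1000 wool × 1.429 = 1429 cloth
1429 cloth × 0.9142 = 1306.3918 honey

1306.39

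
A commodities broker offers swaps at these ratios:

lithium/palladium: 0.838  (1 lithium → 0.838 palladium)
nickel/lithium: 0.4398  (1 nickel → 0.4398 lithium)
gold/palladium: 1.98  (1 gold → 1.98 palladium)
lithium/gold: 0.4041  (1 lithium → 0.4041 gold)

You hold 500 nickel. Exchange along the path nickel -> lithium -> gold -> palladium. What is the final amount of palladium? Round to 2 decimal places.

175.95

500 nickel × 0.4398 = 219.9 lithium
219.9 lithium × 0.4041 = 88.86159 gold
88.86159 gold × 1.98 = 175.9459482 palladium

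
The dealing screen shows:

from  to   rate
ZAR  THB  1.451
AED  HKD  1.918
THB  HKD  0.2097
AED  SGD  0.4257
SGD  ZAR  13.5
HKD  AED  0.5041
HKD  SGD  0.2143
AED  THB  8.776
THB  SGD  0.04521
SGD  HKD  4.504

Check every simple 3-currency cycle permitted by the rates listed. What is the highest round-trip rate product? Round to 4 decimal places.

AED→SGD→HKD→AED: 0.4257 × 4.504 × 0.5041 = 0.96654
AED→THB→HKD→AED: 8.776 × 0.2097 × 0.5041 = 0.92771
THB→SGD→ZAR→THB: 0.04521 × 13.5 × 1.451 = 0.88560
Maximum is AED→SGD→HKD→AED at 0.9665; no arbitrage — every cycle loses value.

0.9665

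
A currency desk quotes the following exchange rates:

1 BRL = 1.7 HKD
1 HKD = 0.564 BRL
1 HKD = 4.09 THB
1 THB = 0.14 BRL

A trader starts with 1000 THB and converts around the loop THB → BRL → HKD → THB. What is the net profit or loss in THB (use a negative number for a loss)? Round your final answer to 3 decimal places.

1000 THB × 0.14 = 140 BRL
140 BRL × 1.7 = 238 HKD
238 HKD × 4.09 = 973.42 THB
Net change: 973.42 − 1000 = -26.58 THB

-26.580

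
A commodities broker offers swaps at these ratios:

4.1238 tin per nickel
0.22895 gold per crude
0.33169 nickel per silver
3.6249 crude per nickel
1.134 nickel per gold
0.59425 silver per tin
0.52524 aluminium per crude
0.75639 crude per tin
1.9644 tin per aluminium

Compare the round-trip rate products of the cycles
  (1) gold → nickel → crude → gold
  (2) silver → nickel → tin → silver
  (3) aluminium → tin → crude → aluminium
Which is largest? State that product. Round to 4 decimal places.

0.9411

(1) 1.134 × 3.6249 × 0.22895 = 0.94113
(2) 0.33169 × 4.1238 × 0.59425 = 0.81283
(3) 1.9644 × 0.75639 × 0.52524 = 0.78043
Highest is cycle (1) at 0.9411 (≤1, no arbitrage).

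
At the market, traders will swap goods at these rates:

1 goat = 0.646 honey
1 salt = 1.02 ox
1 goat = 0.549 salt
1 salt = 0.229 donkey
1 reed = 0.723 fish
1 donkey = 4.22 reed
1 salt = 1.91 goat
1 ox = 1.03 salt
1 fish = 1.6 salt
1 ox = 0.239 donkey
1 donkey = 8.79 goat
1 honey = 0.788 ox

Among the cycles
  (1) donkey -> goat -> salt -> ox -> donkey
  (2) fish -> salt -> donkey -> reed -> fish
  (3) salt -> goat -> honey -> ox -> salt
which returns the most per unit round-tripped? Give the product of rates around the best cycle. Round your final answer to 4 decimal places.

1.1764

(1) 8.79 × 0.549 × 1.02 × 0.239 = 1.17641
(2) 1.6 × 0.229 × 4.22 × 0.723 = 1.11791
(3) 1.91 × 0.646 × 0.788 × 1.03 = 1.00145
Highest is cycle (1) at 1.1764 (>1, arbitrage).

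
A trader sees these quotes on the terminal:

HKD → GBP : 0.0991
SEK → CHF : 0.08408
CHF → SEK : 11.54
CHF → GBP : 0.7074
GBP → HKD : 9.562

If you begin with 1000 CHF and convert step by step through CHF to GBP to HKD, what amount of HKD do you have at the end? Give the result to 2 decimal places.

1000 CHF × 0.7074 = 707.4 GBP
707.4 GBP × 9.562 = 6764.1588 HKD

6764.16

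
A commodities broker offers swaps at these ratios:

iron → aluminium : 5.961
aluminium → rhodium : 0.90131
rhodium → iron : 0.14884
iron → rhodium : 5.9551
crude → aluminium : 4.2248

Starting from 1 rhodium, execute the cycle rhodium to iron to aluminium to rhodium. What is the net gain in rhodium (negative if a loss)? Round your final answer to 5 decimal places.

1 rhodium × 0.14884 = 0.14884 iron
0.14884 iron × 5.961 = 0.88723524 aluminium
0.88723524 aluminium × 0.90131 = 0.7996739941644 rhodium
Net change: 0.7996739941644 − 1 = -0.2003260058356 rhodium

-0.20033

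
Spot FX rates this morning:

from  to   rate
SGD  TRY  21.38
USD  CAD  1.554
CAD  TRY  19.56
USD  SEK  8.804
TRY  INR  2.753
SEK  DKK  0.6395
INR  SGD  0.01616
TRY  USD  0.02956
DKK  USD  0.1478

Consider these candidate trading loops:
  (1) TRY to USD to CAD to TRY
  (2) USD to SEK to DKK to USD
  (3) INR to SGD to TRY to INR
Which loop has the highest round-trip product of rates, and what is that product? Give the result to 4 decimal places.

(1) 0.02956 × 1.554 × 19.56 = 0.89851
(2) 8.804 × 0.6395 × 0.1478 = 0.83214
(3) 0.01616 × 21.38 × 2.753 = 0.95116
Highest is cycle (3) at 0.9512 (≤1, no arbitrage).

0.9512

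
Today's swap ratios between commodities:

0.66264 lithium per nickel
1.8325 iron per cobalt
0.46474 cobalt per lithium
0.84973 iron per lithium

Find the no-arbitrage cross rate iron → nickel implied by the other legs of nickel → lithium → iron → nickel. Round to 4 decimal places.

1.7760

Known legs of the cycle: 0.66264 × 0.84973 = 0.5630650872
For no arbitrage the full-cycle product must be 1, so the missing rate is 1 / 0.5630650872 ≈ 1.775994.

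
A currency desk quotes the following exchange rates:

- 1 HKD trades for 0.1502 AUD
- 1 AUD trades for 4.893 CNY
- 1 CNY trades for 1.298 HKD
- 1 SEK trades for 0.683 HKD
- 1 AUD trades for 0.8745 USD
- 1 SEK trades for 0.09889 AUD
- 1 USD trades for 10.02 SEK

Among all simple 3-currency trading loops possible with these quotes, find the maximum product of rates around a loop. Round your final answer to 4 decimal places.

AUD→CNY→HKD→AUD: 4.893 × 1.298 × 0.1502 = 0.95394
USD→SEK→AUD→USD: 10.02 × 0.09889 × 0.8745 = 0.86652
Maximum is AUD→CNY→HKD→AUD at 0.9539; no arbitrage — every cycle loses value.

0.9539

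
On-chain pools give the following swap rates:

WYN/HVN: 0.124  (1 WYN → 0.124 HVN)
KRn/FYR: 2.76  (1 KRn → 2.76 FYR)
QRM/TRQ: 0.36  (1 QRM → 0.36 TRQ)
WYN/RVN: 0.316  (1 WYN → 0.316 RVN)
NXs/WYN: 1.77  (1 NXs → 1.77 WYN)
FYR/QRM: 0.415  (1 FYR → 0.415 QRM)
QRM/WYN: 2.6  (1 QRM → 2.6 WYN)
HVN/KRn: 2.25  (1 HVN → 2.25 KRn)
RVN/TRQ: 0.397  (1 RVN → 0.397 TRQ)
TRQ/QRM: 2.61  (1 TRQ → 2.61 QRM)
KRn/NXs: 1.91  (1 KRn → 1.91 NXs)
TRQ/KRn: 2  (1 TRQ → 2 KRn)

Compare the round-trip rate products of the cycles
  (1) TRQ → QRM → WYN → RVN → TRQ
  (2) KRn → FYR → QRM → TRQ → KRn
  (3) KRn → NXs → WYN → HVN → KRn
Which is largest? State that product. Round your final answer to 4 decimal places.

0.9432

(1) 2.61 × 2.6 × 0.316 × 0.397 = 0.85132
(2) 2.76 × 0.415 × 0.36 × 2 = 0.82469
(3) 1.91 × 1.77 × 0.124 × 2.25 = 0.94322
Highest is cycle (3) at 0.9432 (≤1, no arbitrage).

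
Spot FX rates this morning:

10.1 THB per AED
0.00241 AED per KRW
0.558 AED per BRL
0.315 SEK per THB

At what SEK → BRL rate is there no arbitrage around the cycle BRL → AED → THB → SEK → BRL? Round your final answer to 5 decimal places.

0.56329

Known legs of the cycle: 0.558 × 10.1 × 0.315 = 1.775277
For no arbitrage the full-cycle product must be 1, so the missing rate is 1 / 1.775277 ≈ 0.5632924.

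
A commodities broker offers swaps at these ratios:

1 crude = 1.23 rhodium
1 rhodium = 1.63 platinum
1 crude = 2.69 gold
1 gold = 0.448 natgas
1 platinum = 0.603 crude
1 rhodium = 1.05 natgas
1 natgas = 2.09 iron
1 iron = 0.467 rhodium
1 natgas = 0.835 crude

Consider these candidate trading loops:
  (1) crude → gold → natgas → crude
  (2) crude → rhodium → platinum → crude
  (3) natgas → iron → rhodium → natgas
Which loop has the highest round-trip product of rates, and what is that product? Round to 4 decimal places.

(1) 2.69 × 0.448 × 0.835 = 1.00628
(2) 1.23 × 1.63 × 0.603 = 1.20895
(3) 2.09 × 0.467 × 1.05 = 1.02483
Highest is cycle (2) at 1.2090 (>1, arbitrage).

1.2090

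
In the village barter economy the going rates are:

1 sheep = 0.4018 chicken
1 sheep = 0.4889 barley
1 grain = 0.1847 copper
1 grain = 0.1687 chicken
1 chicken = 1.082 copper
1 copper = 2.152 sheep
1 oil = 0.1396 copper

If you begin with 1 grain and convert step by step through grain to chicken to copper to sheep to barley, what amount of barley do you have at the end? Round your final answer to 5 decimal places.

0.19205

1 grain × 0.1687 = 0.1687 chicken
0.1687 chicken × 1.082 = 0.1825334 copper
0.1825334 copper × 2.152 = 0.3928118768 sheep
0.3928118768 sheep × 0.4889 = 0.19204572656752 barley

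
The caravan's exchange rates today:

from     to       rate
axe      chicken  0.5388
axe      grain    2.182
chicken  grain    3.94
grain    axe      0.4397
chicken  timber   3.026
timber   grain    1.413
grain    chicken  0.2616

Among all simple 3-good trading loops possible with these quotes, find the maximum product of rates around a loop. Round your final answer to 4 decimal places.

grain→chicken→timber→grain: 0.2616 × 3.026 × 1.413 = 1.11853
grain→axe→chicken→grain: 0.4397 × 0.5388 × 3.94 = 0.93343
Maximum is grain→chicken→timber→grain at 1.1185; arbitrage exists.

1.1185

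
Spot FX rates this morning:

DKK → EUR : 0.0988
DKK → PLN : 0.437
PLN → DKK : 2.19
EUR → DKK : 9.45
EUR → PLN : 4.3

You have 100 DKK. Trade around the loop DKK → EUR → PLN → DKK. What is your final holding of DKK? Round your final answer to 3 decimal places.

93.040

100 DKK × 0.0988 = 9.88 EUR
9.88 EUR × 4.3 = 42.484 PLN
42.484 PLN × 2.19 = 93.03996 DKK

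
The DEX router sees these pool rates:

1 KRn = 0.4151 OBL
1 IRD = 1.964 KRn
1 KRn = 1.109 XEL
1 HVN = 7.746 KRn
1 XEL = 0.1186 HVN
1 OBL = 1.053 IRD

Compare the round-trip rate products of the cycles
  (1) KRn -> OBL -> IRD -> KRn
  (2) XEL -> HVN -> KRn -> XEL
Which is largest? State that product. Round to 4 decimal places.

(1) 0.4151 × 1.053 × 1.964 = 0.85846
(2) 0.1186 × 7.746 × 1.109 = 1.01881
Highest is cycle (2) at 1.0188 (>1, arbitrage).

1.0188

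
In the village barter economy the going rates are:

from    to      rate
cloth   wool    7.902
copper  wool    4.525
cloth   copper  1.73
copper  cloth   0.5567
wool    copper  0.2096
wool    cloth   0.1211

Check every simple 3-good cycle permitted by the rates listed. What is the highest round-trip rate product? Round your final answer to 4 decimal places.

cloth→copper→wool→cloth: 1.73 × 4.525 × 0.1211 = 0.94800
cloth→wool→copper→cloth: 7.902 × 0.2096 × 0.5567 = 0.92204
Maximum is cloth→copper→wool→cloth at 0.9480; no arbitrage — every cycle loses value.

0.9480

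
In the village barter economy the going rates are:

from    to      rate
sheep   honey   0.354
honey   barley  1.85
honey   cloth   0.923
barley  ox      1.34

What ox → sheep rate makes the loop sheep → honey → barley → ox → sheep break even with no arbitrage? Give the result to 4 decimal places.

1.1395

Known legs of the cycle: 0.354 × 1.85 × 1.34 = 0.877566
For no arbitrage the full-cycle product must be 1, so the missing rate is 1 / 0.877566 ≈ 1.139515.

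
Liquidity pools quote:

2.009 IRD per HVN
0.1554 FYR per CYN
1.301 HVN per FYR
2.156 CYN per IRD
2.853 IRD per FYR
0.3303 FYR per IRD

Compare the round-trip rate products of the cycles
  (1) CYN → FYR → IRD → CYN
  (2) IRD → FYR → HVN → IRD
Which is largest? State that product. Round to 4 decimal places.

(1) 0.1554 × 2.853 × 2.156 = 0.95588
(2) 0.3303 × 1.301 × 2.009 = 0.86331
Highest is cycle (1) at 0.9559 (≤1, no arbitrage).

0.9559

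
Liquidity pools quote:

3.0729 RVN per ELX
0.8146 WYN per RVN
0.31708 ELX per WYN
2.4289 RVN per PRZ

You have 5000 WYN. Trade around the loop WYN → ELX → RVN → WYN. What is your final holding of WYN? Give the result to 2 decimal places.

5000 WYN × 0.31708 = 1585.4 ELX
1585.4 ELX × 3.0729 = 4871.77566 RVN
4871.77566 RVN × 0.8146 = 3968.548452636 WYN

3968.55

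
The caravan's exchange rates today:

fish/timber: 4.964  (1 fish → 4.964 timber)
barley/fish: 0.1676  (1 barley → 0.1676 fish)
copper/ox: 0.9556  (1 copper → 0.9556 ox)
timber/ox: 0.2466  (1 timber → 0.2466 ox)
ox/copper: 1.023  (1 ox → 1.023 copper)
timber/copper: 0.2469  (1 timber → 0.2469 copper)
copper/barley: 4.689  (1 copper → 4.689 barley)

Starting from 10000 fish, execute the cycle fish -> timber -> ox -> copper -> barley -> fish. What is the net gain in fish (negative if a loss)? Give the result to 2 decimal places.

-158.65

10000 fish × 4.964 = 49640 timber
49640 timber × 0.2466 = 12241.224 ox
12241.224 ox × 1.023 = 12522.772152 copper
12522.772152 copper × 4.689 = 58719.278620728 barley
58719.278620728 barley × 0.1676 = 9841.3510968340128 fish
Net change: 9841.3510968340128 − 10000 = -158.6489031659872 fish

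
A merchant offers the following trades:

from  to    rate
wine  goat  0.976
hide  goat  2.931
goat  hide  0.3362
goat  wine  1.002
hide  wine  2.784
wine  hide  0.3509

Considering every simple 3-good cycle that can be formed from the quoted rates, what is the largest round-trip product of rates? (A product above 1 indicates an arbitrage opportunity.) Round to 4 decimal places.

1.0305

wine→hide→goat→wine: 0.3509 × 2.931 × 1.002 = 1.03054
wine→goat→hide→wine: 0.976 × 0.3362 × 2.784 = 0.91352
Maximum is wine→hide→goat→wine at 1.0305; arbitrage exists.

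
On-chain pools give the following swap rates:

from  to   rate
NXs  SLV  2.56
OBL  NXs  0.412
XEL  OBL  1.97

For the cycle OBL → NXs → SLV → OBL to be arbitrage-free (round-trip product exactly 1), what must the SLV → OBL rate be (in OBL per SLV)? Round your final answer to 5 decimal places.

Known legs of the cycle: 0.412 × 2.56 = 1.05472
For no arbitrage the full-cycle product must be 1, so the missing rate is 1 / 1.05472 ≈ 0.9481189.

0.94812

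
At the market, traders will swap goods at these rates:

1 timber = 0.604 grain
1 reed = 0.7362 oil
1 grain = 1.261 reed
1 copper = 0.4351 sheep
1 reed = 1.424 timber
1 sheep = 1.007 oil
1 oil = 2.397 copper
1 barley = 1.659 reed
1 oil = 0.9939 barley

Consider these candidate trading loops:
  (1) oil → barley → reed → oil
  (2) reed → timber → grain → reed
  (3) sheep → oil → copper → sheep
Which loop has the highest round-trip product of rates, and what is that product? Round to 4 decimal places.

1.2139

(1) 0.9939 × 1.659 × 0.7362 = 1.21391
(2) 1.424 × 0.604 × 1.261 = 1.08458
(3) 1.007 × 2.397 × 0.4351 = 1.05024
Highest is cycle (1) at 1.2139 (>1, arbitrage).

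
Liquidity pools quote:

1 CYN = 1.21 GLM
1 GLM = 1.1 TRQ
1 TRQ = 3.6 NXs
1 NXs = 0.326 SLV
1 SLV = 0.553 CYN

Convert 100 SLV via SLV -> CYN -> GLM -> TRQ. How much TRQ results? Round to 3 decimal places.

100 SLV × 0.553 = 55.3 CYN
55.3 CYN × 1.21 = 66.913 GLM
66.913 GLM × 1.1 = 73.6043 TRQ

73.604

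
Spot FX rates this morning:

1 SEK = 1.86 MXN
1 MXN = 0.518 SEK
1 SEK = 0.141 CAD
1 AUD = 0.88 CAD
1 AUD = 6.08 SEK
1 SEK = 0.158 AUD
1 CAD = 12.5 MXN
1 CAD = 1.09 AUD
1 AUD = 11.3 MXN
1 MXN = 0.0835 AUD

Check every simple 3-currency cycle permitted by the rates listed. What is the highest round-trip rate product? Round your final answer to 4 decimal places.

SEK→MXN→AUD→SEK: 1.86 × 0.0835 × 6.08 = 0.94428
SEK→CAD→AUD→SEK: 0.141 × 1.09 × 6.08 = 0.93444
SEK→AUD→MXN→SEK: 0.158 × 11.3 × 0.518 = 0.92484
CAD→MXN→AUD→CAD: 12.5 × 0.0835 × 0.88 = 0.91850
SEK→CAD→MXN→SEK: 0.141 × 12.5 × 0.518 = 0.91298
Maximum is SEK→MXN→AUD→SEK at 0.9443; no arbitrage — every cycle loses value.

0.9443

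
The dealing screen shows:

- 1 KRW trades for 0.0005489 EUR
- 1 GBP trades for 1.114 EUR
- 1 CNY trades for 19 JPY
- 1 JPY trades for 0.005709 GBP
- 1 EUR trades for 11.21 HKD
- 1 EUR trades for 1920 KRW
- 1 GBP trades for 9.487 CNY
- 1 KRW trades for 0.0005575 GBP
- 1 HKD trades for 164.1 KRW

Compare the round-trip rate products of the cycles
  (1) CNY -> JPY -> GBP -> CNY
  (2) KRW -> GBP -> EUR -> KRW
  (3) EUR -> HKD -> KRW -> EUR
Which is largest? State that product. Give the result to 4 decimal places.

1.1924

(1) 19 × 0.005709 × 9.487 = 1.02906
(2) 0.0005575 × 1.114 × 1920 = 1.19243
(3) 11.21 × 164.1 × 0.0005489 = 1.00974
Highest is cycle (2) at 1.1924 (>1, arbitrage).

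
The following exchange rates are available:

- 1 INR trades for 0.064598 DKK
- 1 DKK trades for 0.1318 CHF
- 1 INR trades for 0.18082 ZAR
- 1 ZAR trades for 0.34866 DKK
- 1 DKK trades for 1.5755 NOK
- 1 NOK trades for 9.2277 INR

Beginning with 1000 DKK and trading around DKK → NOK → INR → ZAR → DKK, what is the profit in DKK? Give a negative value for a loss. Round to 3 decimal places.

1000 DKK × 1.5755 = 1575.5 NOK
1575.5 NOK × 9.2277 = 14538.24135 INR
14538.24135 INR × 0.18082 = 2628.804800907 ZAR
2628.804800907 ZAR × 0.34866 = 916.55908188423462 DKK
Net change: 916.55908188423462 − 1000 = -83.44091811576538 DKK

-83.441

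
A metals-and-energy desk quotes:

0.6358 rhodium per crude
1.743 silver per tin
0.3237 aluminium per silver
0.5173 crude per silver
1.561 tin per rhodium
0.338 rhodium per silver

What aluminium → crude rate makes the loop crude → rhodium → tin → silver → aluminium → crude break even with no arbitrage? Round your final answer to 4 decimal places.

Known legs of the cycle: 0.6358 × 1.561 × 1.743 × 0.3237 = 0.55996839156258
For no arbitrage the full-cycle product must be 1, so the missing rate is 1 / 0.55996839156258 ≈ 1.785815.

1.7858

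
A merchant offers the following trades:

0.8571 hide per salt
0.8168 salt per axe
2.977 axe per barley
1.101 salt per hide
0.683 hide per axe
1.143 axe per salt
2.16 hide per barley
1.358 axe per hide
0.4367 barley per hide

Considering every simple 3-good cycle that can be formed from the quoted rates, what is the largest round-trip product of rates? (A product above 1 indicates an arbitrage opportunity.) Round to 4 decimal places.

axe→salt→hide→axe: 0.8168 × 0.8571 × 1.358 = 0.95071
barley→axe→hide→barley: 2.977 × 0.683 × 0.4367 = 0.88794
axe→hide→salt→axe: 0.683 × 1.101 × 1.143 = 0.85952
Maximum is axe→salt→hide→axe at 0.9507; no arbitrage — every cycle loses value.

0.9507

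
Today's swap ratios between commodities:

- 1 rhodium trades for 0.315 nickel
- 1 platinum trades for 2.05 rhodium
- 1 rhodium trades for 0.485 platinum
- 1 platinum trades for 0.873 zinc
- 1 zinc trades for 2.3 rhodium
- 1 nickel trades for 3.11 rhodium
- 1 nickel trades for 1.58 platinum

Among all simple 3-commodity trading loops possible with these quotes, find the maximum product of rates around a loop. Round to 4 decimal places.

nickel→platinum→rhodium→nickel: 1.58 × 2.05 × 0.315 = 1.02029
zinc→rhodium→platinum→zinc: 2.3 × 0.485 × 0.873 = 0.97383
Maximum is nickel→platinum→rhodium→nickel at 1.0203; arbitrage exists.

1.0203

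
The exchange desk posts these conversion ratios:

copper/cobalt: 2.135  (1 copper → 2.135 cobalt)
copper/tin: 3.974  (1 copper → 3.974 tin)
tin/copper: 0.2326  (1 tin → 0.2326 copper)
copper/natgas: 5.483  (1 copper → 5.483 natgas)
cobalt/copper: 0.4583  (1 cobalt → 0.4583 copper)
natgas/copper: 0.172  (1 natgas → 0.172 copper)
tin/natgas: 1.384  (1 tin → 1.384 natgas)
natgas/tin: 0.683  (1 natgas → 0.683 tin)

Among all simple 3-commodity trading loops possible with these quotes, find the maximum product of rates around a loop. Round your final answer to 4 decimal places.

0.9460

copper→tin→natgas→copper: 3.974 × 1.384 × 0.172 = 0.94600
copper→natgas→tin→copper: 5.483 × 0.683 × 0.2326 = 0.87106
Maximum is copper→tin→natgas→copper at 0.9460; no arbitrage — every cycle loses value.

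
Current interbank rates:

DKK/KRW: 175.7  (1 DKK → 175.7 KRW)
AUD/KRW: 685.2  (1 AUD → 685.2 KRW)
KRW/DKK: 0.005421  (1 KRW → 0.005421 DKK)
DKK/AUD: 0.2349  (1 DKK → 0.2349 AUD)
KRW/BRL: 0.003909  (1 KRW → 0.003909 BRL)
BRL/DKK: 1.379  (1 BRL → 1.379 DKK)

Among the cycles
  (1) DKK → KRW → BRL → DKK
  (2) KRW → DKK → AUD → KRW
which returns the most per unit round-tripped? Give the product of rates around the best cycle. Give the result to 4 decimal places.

0.9471

(1) 175.7 × 0.003909 × 1.379 = 0.94711
(2) 0.005421 × 0.2349 × 685.2 = 0.87253
Highest is cycle (1) at 0.9471 (≤1, no arbitrage).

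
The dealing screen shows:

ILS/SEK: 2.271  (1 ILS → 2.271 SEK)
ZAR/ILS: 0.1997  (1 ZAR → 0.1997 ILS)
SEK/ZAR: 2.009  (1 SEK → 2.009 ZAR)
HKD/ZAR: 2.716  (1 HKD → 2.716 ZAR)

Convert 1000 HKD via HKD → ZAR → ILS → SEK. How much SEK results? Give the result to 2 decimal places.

1000 HKD × 2.716 = 2716 ZAR
2716 ZAR × 0.1997 = 542.3852 ILS
542.3852 ILS × 2.271 = 1231.7567892 SEK

1231.76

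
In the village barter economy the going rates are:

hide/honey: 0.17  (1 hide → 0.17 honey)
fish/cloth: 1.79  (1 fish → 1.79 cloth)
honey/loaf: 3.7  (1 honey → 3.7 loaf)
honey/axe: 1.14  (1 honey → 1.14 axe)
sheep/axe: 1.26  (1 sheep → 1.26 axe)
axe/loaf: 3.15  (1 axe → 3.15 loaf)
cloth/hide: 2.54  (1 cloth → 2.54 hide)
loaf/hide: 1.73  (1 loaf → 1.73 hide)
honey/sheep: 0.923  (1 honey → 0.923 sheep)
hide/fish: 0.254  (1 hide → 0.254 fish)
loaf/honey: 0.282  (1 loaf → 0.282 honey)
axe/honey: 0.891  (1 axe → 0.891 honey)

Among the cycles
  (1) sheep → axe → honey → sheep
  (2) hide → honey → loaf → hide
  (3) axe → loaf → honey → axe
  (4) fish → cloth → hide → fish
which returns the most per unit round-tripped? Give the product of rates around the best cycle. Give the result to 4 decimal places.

(1) 1.26 × 0.891 × 0.923 = 1.03622
(2) 0.17 × 3.7 × 1.73 = 1.08817
(3) 3.15 × 0.282 × 1.14 = 1.01266
(4) 1.79 × 2.54 × 0.254 = 1.15484
Highest is cycle (4) at 1.1548 (>1, arbitrage).

1.1548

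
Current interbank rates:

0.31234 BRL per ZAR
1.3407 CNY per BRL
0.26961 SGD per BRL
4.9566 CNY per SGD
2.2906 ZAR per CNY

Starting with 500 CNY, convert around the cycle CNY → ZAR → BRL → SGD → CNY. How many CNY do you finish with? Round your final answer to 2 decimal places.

500 CNY × 2.2906 = 1145.3 ZAR
1145.3 ZAR × 0.31234 = 357.723002 BRL
357.723002 BRL × 0.26961 = 96.44569856922 SGD
96.44569856922 SGD × 4.9566 = 478.042749528195852 CNY

478.04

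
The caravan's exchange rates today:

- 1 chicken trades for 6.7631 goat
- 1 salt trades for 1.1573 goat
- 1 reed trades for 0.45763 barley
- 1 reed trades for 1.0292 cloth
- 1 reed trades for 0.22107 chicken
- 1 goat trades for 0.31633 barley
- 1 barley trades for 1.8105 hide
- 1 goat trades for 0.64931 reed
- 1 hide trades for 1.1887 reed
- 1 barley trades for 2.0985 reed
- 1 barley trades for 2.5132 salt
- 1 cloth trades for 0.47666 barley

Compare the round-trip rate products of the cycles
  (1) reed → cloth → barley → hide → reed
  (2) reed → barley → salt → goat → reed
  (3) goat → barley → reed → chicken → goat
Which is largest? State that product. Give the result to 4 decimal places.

1.0558

(1) 1.0292 × 0.47666 × 1.8105 × 1.1887 = 1.05579
(2) 0.45763 × 2.5132 × 1.1573 × 0.64931 = 0.86425
(3) 0.31633 × 2.0985 × 0.22107 × 6.7631 = 0.99249
Highest is cycle (1) at 1.0558 (>1, arbitrage).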